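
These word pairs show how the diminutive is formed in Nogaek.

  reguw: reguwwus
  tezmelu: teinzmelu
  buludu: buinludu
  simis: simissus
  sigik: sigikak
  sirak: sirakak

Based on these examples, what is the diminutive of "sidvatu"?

siindvatu

sigik and simis both have last vowel 'i' yet inflect differently (sigikak, simissus), so the last vowel is not what conditions the rule; the final letter is.
"sidvatu" ends in -u. The stems ending in -u (buludu → buinludu, tezmelu → teinzmelu) insert -in- after the first vowel.
The other patterns: stems ending in -k add -ak; stems ending in -s or -w double the final consonant and add -us.
So sidvatu → siindvatu.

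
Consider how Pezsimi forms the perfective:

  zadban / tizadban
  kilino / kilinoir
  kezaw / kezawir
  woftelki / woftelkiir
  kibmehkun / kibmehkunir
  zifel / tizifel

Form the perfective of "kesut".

kesutir

zadban and kibmehkun both end in -n yet inflect differently (tizadban, kibmehkunir), so the final letter is not what conditions the rule; the first letter is.
"kesut" begins with k-. The stems beginning with k- (kilino → kilinoir, kibmehkun → kibmehkunir, kezaw → kezawir) add -ir.
The other pattern: stems beginning with z- add the prefix ti-.
So kesut → kesutir.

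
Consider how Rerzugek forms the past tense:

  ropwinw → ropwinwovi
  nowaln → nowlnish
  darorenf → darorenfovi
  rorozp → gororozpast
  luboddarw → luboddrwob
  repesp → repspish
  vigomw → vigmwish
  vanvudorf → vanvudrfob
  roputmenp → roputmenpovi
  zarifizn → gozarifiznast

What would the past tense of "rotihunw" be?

rotihunwovi

vanvudorf and darorenf both end in -f yet inflect differently (vanvudrfob, darorenfovi), so the final letter is not what conditions the rule; the second-to-last letter is.
"rotihunw" has second-to-last letter 'n'. The stems whose second-to-last letter is 'n' (darorenf → darorenfovi, roputmenp → roputmenpovi, ropwinw → ropwinwovi) add -ovi.
The other patterns: stems whose second-to-last letter is 'z' add go- … -ast around the stem; stems whose second-to-last letter is 'r' delete the last vowel and add -ob; stems whose second-to-last letter is 'l', 'm' or 's' delete the last vowel and add -ish.
So rotihunw → rotihunwovi.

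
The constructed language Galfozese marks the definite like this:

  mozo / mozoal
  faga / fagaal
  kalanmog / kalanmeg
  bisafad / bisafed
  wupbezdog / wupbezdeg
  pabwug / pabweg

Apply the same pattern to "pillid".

pilled

mozo and kalanmog both have last vowel 'o' yet inflect differently (mozoal, kalanmeg), so the last vowel is not what conditions the rule; whether the stem ends in a vowel or a consonant is.
"pillid" ends in a consonant. The stems ending in a consonant (kalanmog → kalanmeg, bisafad → bisafed, wupbezdog → wupbezdeg) change the last vowel to 'e'.
The other pattern: stems ending in a vowel add -al.
So pillid → pilled.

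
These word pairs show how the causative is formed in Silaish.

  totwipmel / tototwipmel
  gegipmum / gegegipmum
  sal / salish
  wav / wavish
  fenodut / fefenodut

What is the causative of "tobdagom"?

totobdagom

"tobdagom" has 3 vowels. The stems with 3 vowels (totwipmel → tototwipmel, gegipmum → gegegipmum, fenodut → fefenodut) repeat the first consonant+vowel as a prefix.
So tobdagom → totobdagom.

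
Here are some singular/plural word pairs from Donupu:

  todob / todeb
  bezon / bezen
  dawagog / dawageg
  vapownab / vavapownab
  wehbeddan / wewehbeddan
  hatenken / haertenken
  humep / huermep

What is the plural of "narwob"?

todob and vapownab both end in -b yet inflect differently (todeb, vavapownab), so the final letter is not what conditions the rule; the last vowel is.
"narwob" has last vowel 'o'. The stems whose last vowel is 'o' (todob → todeb, bezon → bezen, dawagog → dawageg) change the last vowel to 'e'.
So narwob → narweb.

narweb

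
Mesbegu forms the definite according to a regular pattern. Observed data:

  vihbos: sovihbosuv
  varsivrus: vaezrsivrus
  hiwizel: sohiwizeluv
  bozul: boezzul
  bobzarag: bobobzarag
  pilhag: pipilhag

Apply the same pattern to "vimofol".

sovimofoluv

varsivrus and vihbos both end in -s yet inflect differently (vaezrsivrus, sovihbosuv), so the final letter is not what conditions the rule; the last vowel is.
"vimofol" has last vowel 'o'. The one such stem in the data (vihbos → sovihbosuv) adds so- … -uv around the stem, so the same rule applies.
The other patterns: stems whose last vowel is 'u' insert -ez- after the first vowel; stems whose last vowel is 'a' repeat the first consonant+vowel as a prefix.
So vimofol → sovimofoluv.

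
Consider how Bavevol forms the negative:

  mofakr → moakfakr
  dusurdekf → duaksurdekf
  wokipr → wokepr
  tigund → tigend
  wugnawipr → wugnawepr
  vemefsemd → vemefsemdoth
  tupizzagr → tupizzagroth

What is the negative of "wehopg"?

wehepg

"wehopg" has second-to-last letter 'p'. The stems whose second-to-last letter is 'p' (wokipr → wokepr, wugnawipr → wugnawepr) change the last vowel to 'e'.
So wehopg → wehepg.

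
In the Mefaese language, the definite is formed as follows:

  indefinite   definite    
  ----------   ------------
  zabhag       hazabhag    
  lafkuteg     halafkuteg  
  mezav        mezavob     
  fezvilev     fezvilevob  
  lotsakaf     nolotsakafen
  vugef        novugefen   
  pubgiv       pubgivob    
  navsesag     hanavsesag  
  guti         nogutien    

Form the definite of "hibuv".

hibuvob

mezav and zabhag both have last vowel 'a' yet inflect differently (mezavob, hazabhag), so the last vowel is not what conditions the rule; the final letter is.
"hibuv" ends in -v. The stems ending in -v (pubgiv → pubgivob, fezvilev → fezvilevob, mezav → mezavob) add -ob.
So hibuv → hibuvob.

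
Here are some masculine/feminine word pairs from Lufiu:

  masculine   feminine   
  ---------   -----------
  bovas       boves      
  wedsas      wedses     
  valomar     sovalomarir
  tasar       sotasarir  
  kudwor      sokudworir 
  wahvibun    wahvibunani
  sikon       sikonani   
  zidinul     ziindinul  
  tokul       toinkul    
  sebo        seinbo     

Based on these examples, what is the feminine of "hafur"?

sohafurir

"hafur" ends in -r. The stems ending in -r (valomar → sovalomarir, tasar → sotasarir, kudwor → sokudworir) add so- … -ir around the stem.
So hafur → sohafurir.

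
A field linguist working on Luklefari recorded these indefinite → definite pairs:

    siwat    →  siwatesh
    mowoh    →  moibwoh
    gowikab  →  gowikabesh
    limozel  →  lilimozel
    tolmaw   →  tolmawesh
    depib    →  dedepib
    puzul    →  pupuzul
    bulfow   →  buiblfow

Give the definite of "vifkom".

"vifkom" has last vowel 'o'. The stems whose last vowel is 'o' (bulfow → buiblfow, mowoh → moibwoh) insert -ib- after the first vowel.
So vifkom → viibfkom.

viibfkom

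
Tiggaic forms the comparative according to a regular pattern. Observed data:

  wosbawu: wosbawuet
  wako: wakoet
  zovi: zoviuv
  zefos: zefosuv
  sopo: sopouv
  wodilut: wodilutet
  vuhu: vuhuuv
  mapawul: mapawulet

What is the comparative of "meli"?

meliet

wosbawu and vuhu both end in -u yet inflect differently (wosbawuet, vuhuuv), so the final letter is not what conditions the rule; the first letter is.
"meli" begins with m-. The one such stem in the data (mapawul → mapawulet) adds -et, so the same rule applies.
So meli → meliet.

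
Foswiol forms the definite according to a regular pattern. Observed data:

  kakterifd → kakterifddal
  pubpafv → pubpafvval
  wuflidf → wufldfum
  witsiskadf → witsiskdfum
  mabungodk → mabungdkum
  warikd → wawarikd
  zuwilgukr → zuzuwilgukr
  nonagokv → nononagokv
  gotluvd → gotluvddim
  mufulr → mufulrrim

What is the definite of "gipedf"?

"gipedf" has second-to-last letter 'd'. The stems whose second-to-last letter is 'd' (wuflidf → wufldfum, witsiskadf → witsiskdfum, mabungodk → mabungdkum) delete the last vowel and add -um.
The other patterns: stems whose second-to-last letter is 'f' double the final consonant and add -al; stems whose second-to-last letter is 'k' repeat the first consonant+vowel as a prefix; stems whose second-to-last letter is 'l' or 'v' double the final consonant and add -im.
So gipedf → gipdfum.

gipdfum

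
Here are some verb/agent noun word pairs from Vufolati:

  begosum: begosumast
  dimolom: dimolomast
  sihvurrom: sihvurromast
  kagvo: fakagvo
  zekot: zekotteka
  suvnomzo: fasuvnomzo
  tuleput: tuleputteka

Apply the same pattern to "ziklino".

"ziklino" ends in -o. The stems ending in -o (kagvo → fakagvo, suvnomzo → fasuvnomzo) add the prefix fa-.
The other patterns: stems ending in -m add -ast; stems ending in -t double the final consonant and add -eka.
So ziklino → faziklino.

faziklino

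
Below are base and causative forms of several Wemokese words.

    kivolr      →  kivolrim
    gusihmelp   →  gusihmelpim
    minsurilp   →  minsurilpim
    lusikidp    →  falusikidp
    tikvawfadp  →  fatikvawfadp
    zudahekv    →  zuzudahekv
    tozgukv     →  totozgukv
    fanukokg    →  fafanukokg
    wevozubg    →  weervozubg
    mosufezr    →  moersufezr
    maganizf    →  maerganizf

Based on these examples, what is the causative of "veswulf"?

gusihmelp and lusikidp both end in -p yet inflect differently (gusihmelpim, falusikidp), so the final letter is not what conditions the rule; the second-to-last letter is.
"veswulf" has second-to-last letter 'l'. The stems whose second-to-last letter is 'l' (kivolr → kivolrim, gusihmelp → gusihmelpim, minsurilp → minsurilpim) add -im.
The other patterns: stems whose second-to-last letter is 'd' add the prefix fa-; stems whose second-to-last letter is 'k' repeat the first consonant+vowel as a prefix; stems whose second-to-last letter is 'b' or 'z' insert -er- after the first vowel.
So veswulf → veswulfim.

veswulfim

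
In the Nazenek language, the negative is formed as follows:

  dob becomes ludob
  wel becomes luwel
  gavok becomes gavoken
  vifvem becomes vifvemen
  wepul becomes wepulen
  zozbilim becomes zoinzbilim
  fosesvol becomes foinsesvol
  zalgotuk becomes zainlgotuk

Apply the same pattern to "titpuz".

titpuzen

wel and wepul both end in -l yet inflect differently (luwel, wepulen), so the final letter is not what conditions the rule; the number of vowels is.
"titpuz" has 2 vowels. The stems with 2 vowels (gavok → gavoken, vifvem → vifvemen, wepul → wepulen) add -en.
So titpuz → titpuzen.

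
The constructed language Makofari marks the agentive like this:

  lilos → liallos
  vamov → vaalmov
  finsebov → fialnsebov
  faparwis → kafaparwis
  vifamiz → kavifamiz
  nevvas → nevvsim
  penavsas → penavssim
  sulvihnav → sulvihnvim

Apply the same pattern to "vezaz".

"vezaz" has last vowel 'a'. The stems whose last vowel is 'a' (nevvas → nevvsim, penavsas → penavssim, sulvihnav → sulvihnvim) delete the last vowel and add -im.
The other patterns: stems whose last vowel is 'o' insert -al- after the first vowel; stems whose last vowel is 'i' add the prefix ka-.
So vezaz → vezzim.

vezzim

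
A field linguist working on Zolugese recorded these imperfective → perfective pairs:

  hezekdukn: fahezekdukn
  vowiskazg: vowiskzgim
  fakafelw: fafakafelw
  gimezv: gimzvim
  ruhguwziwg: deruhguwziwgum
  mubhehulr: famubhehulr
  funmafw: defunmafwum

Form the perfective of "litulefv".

delitulefvum

vowiskazg and ruhguwziwg both end in -g yet inflect differently (vowiskzgim, deruhguwziwgum), so the final letter is not what conditions the rule; the second-to-last letter is.
"litulefv" has second-to-last letter 'f'. The one such stem in the data (funmafw → defunmafwum) adds de- … -um around the stem, so the same rule applies.
The other patterns: stems whose second-to-last letter is 'z' delete the last vowel and add -im; stems whose second-to-last letter is 'k' or 'l' add the prefix fa-.
So litulefv → delitulefvum.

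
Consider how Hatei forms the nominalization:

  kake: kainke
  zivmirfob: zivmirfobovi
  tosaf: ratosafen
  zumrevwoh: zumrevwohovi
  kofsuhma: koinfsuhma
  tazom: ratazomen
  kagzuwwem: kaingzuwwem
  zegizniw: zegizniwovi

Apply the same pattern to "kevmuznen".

keinvmuznen

kagzuwwem and tazom both end in -m yet inflect differently (kaingzuwwem, ratazomen), so the final letter is not what conditions the rule; the first letter is.
"kevmuznen" begins with k-. The stems beginning with k- (kofsuhma → koinfsuhma, kagzuwwem → kaingzuwwem, kake → kainke) insert -in- after the first vowel.
So kevmuznen → keinvmuznen.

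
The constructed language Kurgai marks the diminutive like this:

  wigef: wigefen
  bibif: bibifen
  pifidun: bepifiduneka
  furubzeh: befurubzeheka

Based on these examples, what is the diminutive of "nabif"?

nabifen

wigef and furubzeh both have last vowel 'e' yet inflect differently (wigefen, befurubzeheka), so the last vowel is not what conditions the rule; the final letter is.
"nabif" ends in -f. The stems ending in -f (wigef → wigefen, bibif → bibifen) add -en.
The other pattern: stems ending in -h or -n add be- … -eka around the stem.
So nabif → nabifen.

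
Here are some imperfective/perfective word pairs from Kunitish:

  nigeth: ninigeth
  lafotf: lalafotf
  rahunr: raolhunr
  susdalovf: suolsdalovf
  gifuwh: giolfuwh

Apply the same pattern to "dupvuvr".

lafotf and susdalovf both end in -f yet inflect differently (lalafotf, suolsdalovf), so the final letter is not what conditions the rule; the second-to-last letter is.
"dupvuvr" has second-to-last letter 'v'. The one such stem in the data (susdalovf → suolsdalovf) inserts -ol- after the first vowel (as do rahunr, gifuwh), so the same rule applies.
So dupvuvr → duolpvuvr.

duolpvuvr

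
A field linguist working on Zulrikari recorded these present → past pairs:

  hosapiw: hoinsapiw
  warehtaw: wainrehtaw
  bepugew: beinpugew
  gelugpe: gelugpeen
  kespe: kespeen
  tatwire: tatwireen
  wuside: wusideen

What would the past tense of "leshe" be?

lesheen

bepugew and gelugpe both have last vowel 'e' yet inflect differently (beinpugew, gelugpeen), so the last vowel is not what conditions the rule; the final letter is.
"leshe" ends in -e. The stems ending in -e (gelugpe → gelugpeen, kespe → kespeen, tatwire → tatwireen) add -en.
So leshe → lesheen.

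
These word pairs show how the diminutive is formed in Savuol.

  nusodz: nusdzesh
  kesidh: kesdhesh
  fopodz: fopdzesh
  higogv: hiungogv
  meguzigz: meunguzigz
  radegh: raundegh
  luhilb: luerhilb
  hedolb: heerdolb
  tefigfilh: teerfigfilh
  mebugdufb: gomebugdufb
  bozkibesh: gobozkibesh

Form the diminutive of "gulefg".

gogulefg

"gulefg" has second-to-last letter 'f'. The one such stem in the data (mebugdufb → gomebugdufb) adds the prefix go-, so the same rule applies.
So gulefg → gogulefg.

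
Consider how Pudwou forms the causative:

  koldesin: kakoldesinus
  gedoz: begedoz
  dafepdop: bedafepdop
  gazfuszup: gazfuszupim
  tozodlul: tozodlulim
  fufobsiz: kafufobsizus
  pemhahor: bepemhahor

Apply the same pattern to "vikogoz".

bevikogoz

"vikogoz" has last vowel 'o'. The stems whose last vowel is 'o' (gedoz → begedoz, pemhahor → bepemhahor, dafepdop → bedafepdop) add the prefix be-.
So vikogoz → bevikogoz.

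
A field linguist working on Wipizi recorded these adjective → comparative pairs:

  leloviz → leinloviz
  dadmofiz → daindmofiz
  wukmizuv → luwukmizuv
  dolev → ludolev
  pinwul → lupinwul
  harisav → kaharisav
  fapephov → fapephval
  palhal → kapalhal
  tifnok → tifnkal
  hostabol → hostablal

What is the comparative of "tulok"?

hostabol and palhal both end in -l yet inflect differently (hostablal, kapalhal), so the final letter is not what conditions the rule; the last vowel is.
"tulok" has last vowel 'o'. The stems whose last vowel is 'o' (tifnok → tifnkal, hostabol → hostablal, fapephov → fapephval) delete the last vowel and add -al.
So tulok → tulkal.

tulkal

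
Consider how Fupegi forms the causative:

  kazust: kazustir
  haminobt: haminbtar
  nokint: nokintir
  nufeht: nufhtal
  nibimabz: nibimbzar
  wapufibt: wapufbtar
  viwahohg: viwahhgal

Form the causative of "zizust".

nufeht and haminobt both end in -t yet inflect differently (nufhtal, haminbtar), so the final letter is not what conditions the rule; the second-to-last letter is.
"zizust" has second-to-last letter 's'. The one such stem in the data (kazust → kazustir) adds -ir, so the same rule applies.
The other patterns: stems whose second-to-last letter is 'h' delete the last vowel and add -al; stems whose second-to-last letter is 'b' delete the last vowel and add -ar.
So zizust → zizustir.

zizustir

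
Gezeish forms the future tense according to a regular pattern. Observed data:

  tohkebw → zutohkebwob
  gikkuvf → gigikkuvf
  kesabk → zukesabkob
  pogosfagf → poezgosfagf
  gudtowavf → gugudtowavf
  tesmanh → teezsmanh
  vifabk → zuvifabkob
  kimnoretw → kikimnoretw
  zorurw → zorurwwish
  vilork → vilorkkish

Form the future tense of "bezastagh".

beezzastagh

vifabk and vilork both end in -k yet inflect differently (zuvifabkob, vilorkkish), so the final letter is not what conditions the rule; the second-to-last letter is.
"bezastagh" has second-to-last letter 'g'. The one such stem in the data (pogosfagf → poezgosfagf) inserts -ez- after the first vowel (as does tesmanh), so the same rule applies.
The other patterns: stems whose second-to-last letter is 'b' add zu- … -ob around the stem; stems whose second-to-last letter is 'r' double the final consonant and add -ish; stems whose second-to-last letter is 't' or 'v' repeat the first consonant+vowel as a prefix.
So bezastagh → beezzastagh.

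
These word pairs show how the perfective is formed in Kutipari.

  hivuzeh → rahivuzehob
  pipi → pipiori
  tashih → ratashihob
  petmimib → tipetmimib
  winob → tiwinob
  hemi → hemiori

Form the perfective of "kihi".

"kihi" ends in -i. The stems ending in -i (pipi → pipiori, hemi → hemiori) add -ori.
The other patterns: stems ending in -h add ra- … -ob around the stem; stems ending in -b add the prefix ti-.
So kihi → kihiori.

kihiori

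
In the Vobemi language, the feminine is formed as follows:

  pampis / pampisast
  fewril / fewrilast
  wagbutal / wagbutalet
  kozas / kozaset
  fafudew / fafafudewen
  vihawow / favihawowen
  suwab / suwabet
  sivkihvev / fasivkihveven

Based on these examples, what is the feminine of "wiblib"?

wiblibast

fewril and wagbutal both end in -l yet inflect differently (fewrilast, wagbutalet), so the final letter is not what conditions the rule; the last vowel is.
"wiblib" has last vowel 'i'. The stems whose last vowel is 'i' (fewril → fewrilast, pampis → pampisast) add -ast.
The other patterns: stems whose last vowel is 'a' add -et; stems whose last vowel is 'e' or 'o' add fa- … -en around the stem.
So wiblib → wiblibast.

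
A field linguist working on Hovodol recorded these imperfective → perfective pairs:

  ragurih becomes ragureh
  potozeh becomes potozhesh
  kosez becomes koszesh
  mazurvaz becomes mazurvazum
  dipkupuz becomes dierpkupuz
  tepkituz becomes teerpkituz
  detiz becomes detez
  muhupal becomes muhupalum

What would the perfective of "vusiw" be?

vusew

dipkupuz and detiz both end in -z yet inflect differently (dierpkupuz, detez), so the final letter is not what conditions the rule; the last vowel is.
"vusiw" has last vowel 'i'. The stems whose last vowel is 'i' (ragurih → ragureh, detiz → detez) change the last vowel to 'e'.
The other patterns: stems whose last vowel is 'u' insert -er- after the first vowel; stems whose last vowel is 'a' add -um; stems whose last vowel is 'e' delete the last vowel and add -esh.
So vusiw → vusew.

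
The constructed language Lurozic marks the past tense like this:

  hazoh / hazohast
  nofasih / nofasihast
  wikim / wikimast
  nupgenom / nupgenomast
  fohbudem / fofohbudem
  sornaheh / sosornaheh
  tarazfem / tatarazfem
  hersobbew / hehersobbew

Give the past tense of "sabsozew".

sasabsozew

"sabsozew" has last vowel 'e'. The stems whose last vowel is 'e' (fohbudem → fofohbudem, sornaheh → sosornaheh, tarazfem → tatarazfem) repeat the first consonant+vowel as a prefix.
The other pattern: stems whose last vowel is 'i' or 'o' add -ast.
So sabsozew → sasabsozew.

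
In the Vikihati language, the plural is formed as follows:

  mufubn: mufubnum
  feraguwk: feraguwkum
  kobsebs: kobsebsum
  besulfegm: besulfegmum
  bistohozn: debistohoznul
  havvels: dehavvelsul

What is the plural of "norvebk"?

norvebkum

bistohozn and mufubn both end in -n yet inflect differently (debistohoznul, mufubnum), so the final letter is not what conditions the rule; the second-to-last letter is.
"norvebk" has second-to-last letter 'b'. The stems whose second-to-last letter is 'b' (mufubn → mufubnum, kobsebs → kobsebsum) add -um.
The other pattern: stems whose second-to-last letter is 'l' or 'z' add de- … -ul around the stem.
So norvebk → norvebkum.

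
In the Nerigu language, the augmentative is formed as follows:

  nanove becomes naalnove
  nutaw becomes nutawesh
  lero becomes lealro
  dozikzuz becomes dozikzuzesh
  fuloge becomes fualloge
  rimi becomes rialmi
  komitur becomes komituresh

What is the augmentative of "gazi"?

gaalzi

nanove and nutaw both begin with n- yet inflect differently (naalnove, nutawesh), so the first letter is not what conditions the rule; whether the stem ends in a vowel or a consonant is.
"gazi" ends in a vowel. The stems ending in a vowel (nanove → naalnove, rimi → rialmi, lero → lealro) insert -al- after the first vowel.
So gazi → gaalzi.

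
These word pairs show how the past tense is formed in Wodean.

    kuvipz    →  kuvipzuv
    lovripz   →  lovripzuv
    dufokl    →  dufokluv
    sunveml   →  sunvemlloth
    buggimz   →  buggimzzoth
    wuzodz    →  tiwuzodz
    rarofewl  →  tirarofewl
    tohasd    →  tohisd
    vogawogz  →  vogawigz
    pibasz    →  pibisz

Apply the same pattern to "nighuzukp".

nighuzukpuv

dufokl and sunveml both end in -l yet inflect differently (dufokluv, sunvemlloth), so the final letter is not what conditions the rule; the second-to-last letter is.
"nighuzukp" has second-to-last letter 'k'. The one such stem in the data (dufokl → dufokluv) adds -uv, so the same rule applies.
The other patterns: stems whose second-to-last letter is 'm' double the final consonant and add -oth; stems whose second-to-last letter is 'd' or 'w' add the prefix ti-; stems whose second-to-last letter is 'g' or 's' change the last vowel to 'i'.
So nighuzukp → nighuzukpuv.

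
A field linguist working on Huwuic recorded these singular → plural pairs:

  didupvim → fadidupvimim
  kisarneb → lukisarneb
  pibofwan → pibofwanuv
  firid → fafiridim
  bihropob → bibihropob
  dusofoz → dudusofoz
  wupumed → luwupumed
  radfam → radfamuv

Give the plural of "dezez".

radfam and didupvim both end in -m yet inflect differently (radfamuv, fadidupvimim), so the final letter is not what conditions the rule; the last vowel is.
"dezez" has last vowel 'e'. The stems whose last vowel is 'e' (kisarneb → lukisarneb, wupumed → luwupumed) add the prefix lu-.
So dezez → ludezez.

ludezez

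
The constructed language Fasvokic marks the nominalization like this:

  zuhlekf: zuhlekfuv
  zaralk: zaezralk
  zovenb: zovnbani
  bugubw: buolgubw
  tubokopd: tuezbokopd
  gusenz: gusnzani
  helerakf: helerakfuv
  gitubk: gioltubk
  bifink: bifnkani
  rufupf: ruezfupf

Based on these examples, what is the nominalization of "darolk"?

daezrolk

"darolk" has second-to-last letter 'l'. The one such stem in the data (zaralk → zaezralk) inserts -ez- after the first vowel (as do rufupf, tubokopd), so the same rule applies.
The other patterns: stems whose second-to-last letter is 'n' delete the last vowel and add -ani; stems whose second-to-last letter is 'b' insert -ol- after the first vowel; stems whose second-to-last letter is 'k' add -uv.
So darolk → daezrolk.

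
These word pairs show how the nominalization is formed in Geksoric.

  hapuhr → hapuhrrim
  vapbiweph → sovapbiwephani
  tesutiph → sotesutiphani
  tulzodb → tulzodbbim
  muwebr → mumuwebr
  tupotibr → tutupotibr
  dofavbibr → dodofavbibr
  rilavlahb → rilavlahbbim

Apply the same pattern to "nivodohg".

muwebr and hapuhr both end in -r yet inflect differently (mumuwebr, hapuhrrim), so the final letter is not what conditions the rule; the second-to-last letter is.
"nivodohg" has second-to-last letter 'h'. The stems whose second-to-last letter is 'h' (hapuhr → hapuhrrim, rilavlahb → rilavlahbbim) double the final consonant and add -im.
So nivodohg → nivodohggim.

nivodohggim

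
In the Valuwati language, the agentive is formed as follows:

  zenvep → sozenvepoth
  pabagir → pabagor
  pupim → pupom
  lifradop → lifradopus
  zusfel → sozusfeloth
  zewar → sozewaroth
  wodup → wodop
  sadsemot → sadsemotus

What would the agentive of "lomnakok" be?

"lomnakok" has last vowel 'o'. The stems whose last vowel is 'o' (sadsemot → sadsemotus, lifradop → lifradopus) add -us.
So lomnakok → lomnakokus.

lomnakokus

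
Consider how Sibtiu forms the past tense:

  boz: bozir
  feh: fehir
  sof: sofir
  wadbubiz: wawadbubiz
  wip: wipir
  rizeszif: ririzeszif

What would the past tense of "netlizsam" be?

boz and wadbubiz both end in -z yet inflect differently (bozir, wawadbubiz), so the final letter is not what conditions the rule; the number of vowels is.
"netlizsam" has 3 vowels. The stems with 3 vowels (wadbubiz → wawadbubiz, rizeszif → ririzeszif) repeat the first consonant+vowel as a prefix.
So netlizsam → nenetlizsam.

nenetlizsam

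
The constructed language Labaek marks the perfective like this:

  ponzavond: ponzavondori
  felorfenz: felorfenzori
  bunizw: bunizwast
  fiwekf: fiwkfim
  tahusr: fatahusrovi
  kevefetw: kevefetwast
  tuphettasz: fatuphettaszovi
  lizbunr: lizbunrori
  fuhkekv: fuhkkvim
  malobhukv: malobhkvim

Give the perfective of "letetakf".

letetkfim

tuphettasz and felorfenz both end in -z yet inflect differently (fatuphettaszovi, felorfenzori), so the final letter is not what conditions the rule; the second-to-last letter is.
"letetakf" has second-to-last letter 'k'. The stems whose second-to-last letter is 'k' (malobhukv → malobhkvim, fiwekf → fiwkfim, fuhkekv → fuhkkvim) delete the last vowel and add -im.
So letetakf → letetkfim.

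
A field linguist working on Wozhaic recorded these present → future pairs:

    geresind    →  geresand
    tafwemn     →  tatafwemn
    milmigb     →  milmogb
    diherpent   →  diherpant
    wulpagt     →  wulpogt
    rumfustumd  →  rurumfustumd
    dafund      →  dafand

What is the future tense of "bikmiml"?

bibikmiml

wulpagt and diherpent both end in -t yet inflect differently (wulpogt, diherpant), so the final letter is not what conditions the rule; the second-to-last letter is.
"bikmiml" has second-to-last letter 'm'. The stems whose second-to-last letter is 'm' (rumfustumd → rurumfustumd, tafwemn → tatafwemn) repeat the first consonant+vowel as a prefix.
So bikmiml → bibikmiml.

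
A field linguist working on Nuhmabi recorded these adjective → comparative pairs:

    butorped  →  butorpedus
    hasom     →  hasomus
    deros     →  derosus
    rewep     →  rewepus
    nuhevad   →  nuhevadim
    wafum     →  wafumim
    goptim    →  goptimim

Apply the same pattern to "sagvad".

"sagvad" has last vowel 'a'. The one such stem in the data (nuhevad → nuhevadim) adds -im, so the same rule applies.
The other pattern: stems whose last vowel is 'e' or 'o' add -us.
So sagvad → sagvadim.

sagvadim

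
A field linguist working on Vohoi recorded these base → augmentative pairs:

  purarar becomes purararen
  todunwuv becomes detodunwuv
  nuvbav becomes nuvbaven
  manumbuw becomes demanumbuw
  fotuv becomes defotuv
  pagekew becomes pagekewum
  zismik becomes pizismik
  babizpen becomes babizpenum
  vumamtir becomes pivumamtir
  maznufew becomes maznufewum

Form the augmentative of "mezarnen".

mezarnenum

pagekew and manumbuw both end in -w yet inflect differently (pagekewum, demanumbuw), so the final letter is not what conditions the rule; the last vowel is.
"mezarnen" has last vowel 'e'. The stems whose last vowel is 'e' (babizpen → babizpenum, pagekew → pagekewum, maznufew → maznufewum) add -um.
So mezarnen → mezarnenum.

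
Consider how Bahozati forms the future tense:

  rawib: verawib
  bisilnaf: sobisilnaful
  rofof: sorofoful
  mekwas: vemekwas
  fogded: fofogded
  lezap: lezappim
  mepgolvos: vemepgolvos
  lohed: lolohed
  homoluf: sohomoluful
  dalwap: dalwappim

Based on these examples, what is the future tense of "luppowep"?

luppoweppim

dalwap and bisilnaf both have last vowel 'a' yet inflect differently (dalwappim, sobisilnaful), so the last vowel is not what conditions the rule; the final letter is.
"luppowep" ends in -p. The stems ending in -p (dalwap → dalwappim, lezap → lezappim) double the final consonant and add -im.
So luppowep → luppoweppim.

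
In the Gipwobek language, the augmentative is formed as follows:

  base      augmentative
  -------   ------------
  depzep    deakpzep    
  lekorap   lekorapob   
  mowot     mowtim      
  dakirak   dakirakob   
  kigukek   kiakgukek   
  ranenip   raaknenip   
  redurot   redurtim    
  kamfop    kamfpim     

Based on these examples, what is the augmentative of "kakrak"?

kakrakob

kamfop and lekorap both end in -p yet inflect differently (kamfpim, lekorapob), so the final letter is not what conditions the rule; the last vowel is.
"kakrak" has last vowel 'a'. The stems whose last vowel is 'a' (lekorap → lekorapob, dakirak → dakirakob) add -ob.
The other patterns: stems whose last vowel is 'o' delete the last vowel and add -im; stems whose last vowel is 'e' or 'i' insert -ak- after the first vowel.
So kakrak → kakrakob.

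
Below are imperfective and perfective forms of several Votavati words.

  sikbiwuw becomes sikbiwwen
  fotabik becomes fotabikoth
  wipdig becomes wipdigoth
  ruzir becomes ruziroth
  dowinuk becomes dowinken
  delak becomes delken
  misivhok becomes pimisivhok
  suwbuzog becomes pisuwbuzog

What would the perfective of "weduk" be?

wedken

fotabik and misivhok both end in -k yet inflect differently (fotabikoth, pimisivhok), so the final letter is not what conditions the rule; the last vowel is.
"weduk" has last vowel 'u'. The stems whose last vowel is 'u' (sikbiwuw → sikbiwwen, dowinuk → dowinken) delete the last vowel and add -en.
The other patterns: stems whose last vowel is 'i' add -oth; stems whose last vowel is 'o' add the prefix pi-.
So weduk → wedken.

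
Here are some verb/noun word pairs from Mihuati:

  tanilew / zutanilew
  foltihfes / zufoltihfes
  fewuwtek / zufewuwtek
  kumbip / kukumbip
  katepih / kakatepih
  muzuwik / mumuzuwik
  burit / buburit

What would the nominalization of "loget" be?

zuloget

muzuwik and fewuwtek both end in -k yet inflect differently (mumuzuwik, zufewuwtek), so the final letter is not what conditions the rule; the last vowel is.
"loget" has last vowel 'e'. The stems whose last vowel is 'e' (foltihfes → zufoltihfes, fewuwtek → zufewuwtek, tanilew → zutanilew) add the prefix zu-.
So loget → zuloget.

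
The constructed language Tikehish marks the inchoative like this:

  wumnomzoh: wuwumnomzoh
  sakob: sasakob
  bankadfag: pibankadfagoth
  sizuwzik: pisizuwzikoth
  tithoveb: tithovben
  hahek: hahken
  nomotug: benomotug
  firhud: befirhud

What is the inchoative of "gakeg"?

sakob and tithoveb both end in -b yet inflect differently (sasakob, tithovben), so the final letter is not what conditions the rule; the last vowel is.
"gakeg" has last vowel 'e'. The stems whose last vowel is 'e' (tithoveb → tithovben, hahek → hahken) delete the last vowel and add -en.
So gakeg → gakgen.

gakgen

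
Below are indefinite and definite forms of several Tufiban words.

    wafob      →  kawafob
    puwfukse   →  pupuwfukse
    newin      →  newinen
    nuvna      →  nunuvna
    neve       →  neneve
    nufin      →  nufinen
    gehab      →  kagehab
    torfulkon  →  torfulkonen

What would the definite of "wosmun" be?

wafob and torfulkon both have last vowel 'o' yet inflect differently (kawafob, torfulkonen), so the last vowel is not what conditions the rule; the final letter is.
"wosmun" ends in -n. The stems ending in -n (torfulkon → torfulkonen, newin → newinen, nufin → nufinen) add -en.
The other patterns: stems ending in -b add the prefix ka-; stems ending in -a or -e repeat the first consonant+vowel as a prefix.
So wosmun → wosmunen.

wosmunen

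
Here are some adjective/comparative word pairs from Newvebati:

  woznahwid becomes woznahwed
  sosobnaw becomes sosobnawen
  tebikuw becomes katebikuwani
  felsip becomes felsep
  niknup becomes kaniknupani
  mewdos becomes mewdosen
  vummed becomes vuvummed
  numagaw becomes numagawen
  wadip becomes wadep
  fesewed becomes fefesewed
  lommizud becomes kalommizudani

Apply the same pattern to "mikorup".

lommizud and woznahwid both end in -d yet inflect differently (kalommizudani, woznahwed), so the final letter is not what conditions the rule; the last vowel is.
"mikorup" has last vowel 'u'. The stems whose last vowel is 'u' (niknup → kaniknupani, lommizud → kalommizudani, tebikuw → katebikuwani) add ka- … -ani around the stem.
The other patterns: stems whose last vowel is 'i' change the last vowel to 'e'; stems whose last vowel is 'e' repeat the first consonant+vowel as a prefix; stems whose last vowel is 'a' or 'o' add -en.
So mikorup → kamikorupani.

kamikorupani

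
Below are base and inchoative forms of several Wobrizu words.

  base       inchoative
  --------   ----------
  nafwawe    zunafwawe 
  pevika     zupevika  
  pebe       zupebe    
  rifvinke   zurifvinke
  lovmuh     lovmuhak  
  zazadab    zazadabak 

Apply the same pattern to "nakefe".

zunakefe

pevika and zazadab both have last vowel 'a' yet inflect differently (zupevika, zazadabak), so the last vowel is not what conditions the rule; whether the stem ends in a vowel or a consonant is.
"nakefe" ends in a vowel. The stems ending in a vowel (nafwawe → zunafwawe, pevika → zupevika, pebe → zupebe) add the prefix zu-.
So nakefe → zunakefe.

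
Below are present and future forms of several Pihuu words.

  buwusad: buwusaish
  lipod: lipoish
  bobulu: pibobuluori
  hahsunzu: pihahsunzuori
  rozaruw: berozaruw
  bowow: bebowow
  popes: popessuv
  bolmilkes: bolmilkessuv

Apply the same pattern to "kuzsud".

bobulu and rozaruw both have last vowel 'u' yet inflect differently (pibobuluori, berozaruw), so the last vowel is not what conditions the rule; the final letter is.
"kuzsud" ends in -d. The stems ending in -d (buwusad → buwusaish, lipod → lipoish) drop the final letter and add -ish.
The other patterns: stems ending in -u add pi- … -ori around the stem; stems ending in -w add the prefix be-; stems ending in -s double the final consonant and add -uv.
So kuzsud → kuzsuish.

kuzsuish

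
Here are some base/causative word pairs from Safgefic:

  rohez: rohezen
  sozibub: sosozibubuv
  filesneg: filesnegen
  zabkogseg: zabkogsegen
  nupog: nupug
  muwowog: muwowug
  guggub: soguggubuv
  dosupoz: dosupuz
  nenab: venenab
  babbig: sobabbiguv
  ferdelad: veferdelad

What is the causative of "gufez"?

"gufez" has last vowel 'e'. The stems whose last vowel is 'e' (filesneg → filesnegen, rohez → rohezen, zabkogseg → zabkogsegen) add -en.
The other patterns: stems whose last vowel is 'a' add the prefix ve-; stems whose last vowel is 'o' change the last vowel to 'u'; stems whose last vowel is 'i' or 'u' add so- … -uv around the stem.
So gufez → gufezen.

gufezen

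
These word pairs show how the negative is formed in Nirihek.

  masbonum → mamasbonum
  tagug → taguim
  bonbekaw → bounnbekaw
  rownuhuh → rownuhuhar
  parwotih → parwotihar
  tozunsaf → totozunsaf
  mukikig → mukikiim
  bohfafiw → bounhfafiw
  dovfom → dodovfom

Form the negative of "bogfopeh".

bohfafiw and mukikig both have last vowel 'i' yet inflect differently (bounhfafiw, mukikiim), so the last vowel is not what conditions the rule; the final letter is.
"bogfopeh" ends in -h. The stems ending in -h (parwotih → parwotihar, rownuhuh → rownuhuhar) add -ar.
The other patterns: stems ending in -w insert -un- after the first vowel; stems ending in -g drop the final letter and add -im; stems ending in -f or -m repeat the first consonant+vowel as a prefix.
So bogfopeh → bogfopehar.

bogfopehar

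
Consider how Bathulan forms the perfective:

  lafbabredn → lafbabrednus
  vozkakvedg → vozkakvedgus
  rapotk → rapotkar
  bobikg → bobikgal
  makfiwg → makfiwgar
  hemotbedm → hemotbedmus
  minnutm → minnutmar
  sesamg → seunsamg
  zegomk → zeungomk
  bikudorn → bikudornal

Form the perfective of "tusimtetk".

tusimtetkar

vozkakvedg and sesamg both end in -g yet inflect differently (vozkakvedgus, seunsamg), so the final letter is not what conditions the rule; the second-to-last letter is.
"tusimtetk" has second-to-last letter 't'. The stems whose second-to-last letter is 't' (rapotk → rapotkar, minnutm → minnutmar) add -ar.
The other patterns: stems whose second-to-last letter is 'd' add -us; stems whose second-to-last letter is 'm' insert -un- after the first vowel; stems whose second-to-last letter is 'k' or 'r' add -al.
So tusimtetk → tusimtetkar.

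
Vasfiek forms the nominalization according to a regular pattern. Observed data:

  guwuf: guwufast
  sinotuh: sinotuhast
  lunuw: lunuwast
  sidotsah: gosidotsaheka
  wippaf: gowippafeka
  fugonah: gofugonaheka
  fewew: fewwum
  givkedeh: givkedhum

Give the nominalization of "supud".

supudast

sinotuh and sidotsah both end in -h yet inflect differently (sinotuhast, gosidotsaheka), so the final letter is not what conditions the rule; the last vowel is.
"supud" has last vowel 'u'. The stems whose last vowel is 'u' (guwuf → guwufast, sinotuh → sinotuhast, lunuw → lunuwast) add -ast.
The other patterns: stems whose last vowel is 'a' add go- … -eka around the stem; stems whose last vowel is 'e' delete the last vowel and add -um.
So supud → supudast.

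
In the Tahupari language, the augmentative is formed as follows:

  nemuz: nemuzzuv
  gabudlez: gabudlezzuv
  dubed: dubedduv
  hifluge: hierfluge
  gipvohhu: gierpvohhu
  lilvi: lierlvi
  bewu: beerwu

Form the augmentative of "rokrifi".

gabudlez and hifluge both have last vowel 'e' yet inflect differently (gabudlezzuv, hierfluge), so the last vowel is not what conditions the rule; whether the stem ends in a vowel or a consonant is.
"rokrifi" ends in a vowel. The stems ending in a vowel (hifluge → hierfluge, gipvohhu → gierpvohhu, lilvi → lierlvi) insert -er- after the first vowel.
So rokrifi → roerkrifi.

roerkrifi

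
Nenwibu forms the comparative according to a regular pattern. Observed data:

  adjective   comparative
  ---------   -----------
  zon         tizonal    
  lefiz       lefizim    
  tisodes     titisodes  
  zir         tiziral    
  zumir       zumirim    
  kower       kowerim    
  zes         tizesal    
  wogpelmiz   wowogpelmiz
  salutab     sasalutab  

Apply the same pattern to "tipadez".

titipadez

zir and kower both end in -r yet inflect differently (tiziral, kowerim), so the final letter is not what conditions the rule; the number of vowels is.
"tipadez" has 3 vowels. The stems with 3 vowels (wogpelmiz → wowogpelmiz, tisodes → titisodes, salutab → sasalutab) repeat the first consonant+vowel as a prefix.
So tipadez → titipadez.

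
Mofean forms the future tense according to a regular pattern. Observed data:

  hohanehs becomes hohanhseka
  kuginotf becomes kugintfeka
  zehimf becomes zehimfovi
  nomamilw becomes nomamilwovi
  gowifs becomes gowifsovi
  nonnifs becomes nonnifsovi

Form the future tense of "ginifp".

ginifpovi

kuginotf and zehimf both end in -f yet inflect differently (kugintfeka, zehimfovi), so the final letter is not what conditions the rule; the second-to-last letter is.
"ginifp" has second-to-last letter 'f'. The stems whose second-to-last letter is 'f' (gowifs → gowifsovi, nonnifs → nonnifsovi) add -ovi.
So ginifp → ginifpovi.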